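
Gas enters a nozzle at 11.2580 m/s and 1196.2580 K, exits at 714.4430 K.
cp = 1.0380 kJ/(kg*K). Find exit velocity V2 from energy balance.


dT = 481.8150 K
2*cp*1000*dT = 1000247.9400
V1^2 = 126.7426
V2 = sqrt(1000374.6826) = 1000.1873 m/s

1000.1873 m/s


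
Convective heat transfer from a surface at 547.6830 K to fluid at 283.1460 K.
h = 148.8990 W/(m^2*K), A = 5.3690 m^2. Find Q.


dT = 264.5370 K
Q = 148.8990 * 5.3690 * 264.5370 = 211481.1236 W

211481.1236 W


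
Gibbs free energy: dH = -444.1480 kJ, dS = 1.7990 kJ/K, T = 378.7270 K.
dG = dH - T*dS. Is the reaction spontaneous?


T*dS = 378.7270 * 1.7990 = 681.3299 kJ
dG = -444.1480 - 681.3299 = -1125.4779 kJ (spontaneous)

dG = -1125.4779 kJ, spontaneous


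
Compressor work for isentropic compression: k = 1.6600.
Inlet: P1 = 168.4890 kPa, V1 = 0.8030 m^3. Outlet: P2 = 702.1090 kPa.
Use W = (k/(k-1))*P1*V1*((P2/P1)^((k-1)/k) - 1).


(k-1)/k = 0.3976
(P2/P1)^exp = 1.7638
W = 2.5152 * 168.4890 * 0.8030 * (1.7638 - 1) = 259.9013 kJ

259.9013 kJ


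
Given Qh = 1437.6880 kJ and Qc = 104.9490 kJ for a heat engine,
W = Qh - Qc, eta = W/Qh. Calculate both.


W = 1437.6880 - 104.9490 = 1332.7390 kJ
eta = 1332.7390 / 1437.6880 = 0.9270 = 92.7002%

W = 1332.7390 kJ, eta = 92.7002%


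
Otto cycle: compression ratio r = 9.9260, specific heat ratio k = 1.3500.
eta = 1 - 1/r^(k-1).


r^(k-1) = 2.2329
eta = 1 - 1/2.2329 = 0.5522 = 55.2154%

55.2154%


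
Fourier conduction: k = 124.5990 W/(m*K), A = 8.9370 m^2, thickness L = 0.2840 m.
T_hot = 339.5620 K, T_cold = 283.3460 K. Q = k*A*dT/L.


dT = 56.2160 K
Q = 124.5990 * 8.9370 * 56.2160 / 0.2840 = 220418.4354 W

220418.4354 W


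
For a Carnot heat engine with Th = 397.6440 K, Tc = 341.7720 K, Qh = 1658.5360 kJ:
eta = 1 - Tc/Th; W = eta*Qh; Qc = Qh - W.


eta = 1 - 341.7720/397.6440 = 0.1405
W = 0.1405 * 1658.5360 = 233.0369 kJ
Qc = 1658.5360 - 233.0369 = 1425.4991 kJ

eta = 14.0508%, W = 233.0369 kJ, Qc = 1425.4991 kJ


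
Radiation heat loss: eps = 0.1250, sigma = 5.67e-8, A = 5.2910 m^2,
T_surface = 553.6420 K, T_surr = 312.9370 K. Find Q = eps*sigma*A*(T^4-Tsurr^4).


T^4 = 9.3954e+10
Tsurr^4 = 9.5902e+09
Q = 0.1250 * 5.67e-8 * 5.2910 * 8.4364e+10 = 3163.6462 W

3163.6462 W


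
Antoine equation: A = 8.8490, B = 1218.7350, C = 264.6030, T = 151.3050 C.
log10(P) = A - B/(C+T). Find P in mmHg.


C+T = 415.9080
B/(C+T) = 2.9303
log10(P) = 8.8490 - 2.9303 = 5.9187
P = 10^5.9187 = 829278.7000 mmHg

829278.7000 mmHg


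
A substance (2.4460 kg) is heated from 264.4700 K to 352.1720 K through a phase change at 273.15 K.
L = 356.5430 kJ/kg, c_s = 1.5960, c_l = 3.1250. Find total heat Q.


Q1 (sensible, solid) = 2.4460 * 1.5960 * 8.6800 = 33.8851 kJ
Q2 (latent) = 2.4460 * 356.5430 = 872.1042 kJ
Q3 (sensible, liquid) = 2.4460 * 3.1250 * 79.0220 = 604.0244 kJ
Q_total = 1510.0137 kJ

1510.0137 kJ


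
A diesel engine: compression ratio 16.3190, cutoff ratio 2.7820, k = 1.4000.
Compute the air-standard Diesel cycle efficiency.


r^(k-1) = 3.0555
rc^k = 4.1889
eta = 0.5817 = 58.1662%

58.1662%


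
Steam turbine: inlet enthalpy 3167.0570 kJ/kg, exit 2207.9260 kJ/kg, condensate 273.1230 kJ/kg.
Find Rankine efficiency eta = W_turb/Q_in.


W = 959.1310 kJ/kg
Q_in = 2893.9340 kJ/kg
eta = 0.3314 = 33.1428%

eta = 33.1428%


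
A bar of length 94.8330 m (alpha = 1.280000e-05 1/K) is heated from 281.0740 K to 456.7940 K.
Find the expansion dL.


dT = 175.7200 K
dL = 1.280000e-05 * 94.8330 * 175.7200 = 0.213300 m
L_final = 95.046300 m

dL = 0.213300 m


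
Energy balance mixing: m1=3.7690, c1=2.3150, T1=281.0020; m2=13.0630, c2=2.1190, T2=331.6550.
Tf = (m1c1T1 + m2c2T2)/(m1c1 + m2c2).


num = 11632.1837
den = 36.4057
Tf = 319.5152 K

319.5152 K


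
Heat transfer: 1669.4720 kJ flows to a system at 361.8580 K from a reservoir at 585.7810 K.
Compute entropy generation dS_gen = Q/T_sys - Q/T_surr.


dS_sys = 1669.4720/361.8580 = 4.6136 kJ/K
dS_surr = -1669.4720/585.7810 = -2.8500 kJ/K
dS_gen = 4.6136 - 2.8500 = 1.7636 kJ/K (irreversible)

dS_gen = 1.7636 kJ/K, irreversible


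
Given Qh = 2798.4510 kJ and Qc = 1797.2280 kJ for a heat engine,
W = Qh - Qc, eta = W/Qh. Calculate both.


W = 2798.4510 - 1797.2280 = 1001.2230 kJ
eta = 1001.2230 / 2798.4510 = 0.3578 = 35.7778%

W = 1001.2230 kJ, eta = 35.7778%


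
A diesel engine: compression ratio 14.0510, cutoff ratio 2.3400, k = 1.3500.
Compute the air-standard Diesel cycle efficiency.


r^(k-1) = 2.5217
rc^k = 3.1509
eta = 0.5285 = 52.8487%

52.8487%


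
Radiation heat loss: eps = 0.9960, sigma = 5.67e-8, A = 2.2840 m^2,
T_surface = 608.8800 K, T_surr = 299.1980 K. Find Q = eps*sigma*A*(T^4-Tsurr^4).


T^4 = 1.3744e+11
Tsurr^4 = 8.0137e+09
Q = 0.9960 * 5.67e-8 * 2.2840 * 1.2943e+11 = 16694.5788 W

16694.5788 W


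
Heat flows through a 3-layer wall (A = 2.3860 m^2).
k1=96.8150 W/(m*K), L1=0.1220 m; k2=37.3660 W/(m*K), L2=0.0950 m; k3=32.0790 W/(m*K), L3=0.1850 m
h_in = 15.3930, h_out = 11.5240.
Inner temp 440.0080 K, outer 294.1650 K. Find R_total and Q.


R_conv_in = 1/(15.3930*2.3860) = 0.0272
R_1 = 0.1220/(96.8150*2.3860) = 0.0005
R_2 = 0.0950/(37.3660*2.3860) = 0.0011
R_3 = 0.1850/(32.0790*2.3860) = 0.0024
R_conv_out = 1/(11.5240*2.3860) = 0.0364
R_total = 0.0676 K/W
Q = 145.8430 / 0.0676 = 2157.2270 W

R_total = 0.0676 K/W, Q = 2157.2270 W


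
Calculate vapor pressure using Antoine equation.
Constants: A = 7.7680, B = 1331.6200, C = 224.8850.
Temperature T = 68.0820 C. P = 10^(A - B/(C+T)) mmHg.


C+T = 292.9670
B/(C+T) = 4.5453
log10(P) = 7.7680 - 4.5453 = 3.2227
P = 10^3.2227 = 1669.9748 mmHg

1669.9748 mmHg


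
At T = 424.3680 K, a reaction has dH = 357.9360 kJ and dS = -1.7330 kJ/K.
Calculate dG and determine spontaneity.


T*dS = 424.3680 * -1.7330 = -735.4297 kJ
dG = 357.9360 + 735.4297 = 1093.3657 kJ (non-spontaneous)

dG = 1093.3657 kJ, non-spontaneous


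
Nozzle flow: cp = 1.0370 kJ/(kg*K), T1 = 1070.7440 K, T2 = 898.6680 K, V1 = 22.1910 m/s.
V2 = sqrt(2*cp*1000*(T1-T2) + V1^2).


dT = 172.0760 K
2*cp*1000*dT = 356885.6240
V1^2 = 492.4405
V2 = sqrt(357378.0645) = 597.8111 m/s

597.8111 m/s


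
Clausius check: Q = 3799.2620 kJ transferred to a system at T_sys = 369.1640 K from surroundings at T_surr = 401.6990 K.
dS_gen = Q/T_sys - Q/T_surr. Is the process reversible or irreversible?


dS_sys = 3799.2620/369.1640 = 10.2915 kJ/K
dS_surr = -3799.2620/401.6990 = -9.4580 kJ/K
dS_gen = 10.2915 - 9.4580 = 0.8335 kJ/K (irreversible)

dS_gen = 0.8335 kJ/K, irreversible


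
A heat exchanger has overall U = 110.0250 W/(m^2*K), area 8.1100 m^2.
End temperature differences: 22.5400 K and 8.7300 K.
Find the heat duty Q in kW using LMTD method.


LMTD = 14.5594 K
Q = 110.0250 * 8.1100 * 14.5594 = 12991.4195 W = 12.9914 kW

12.9914 kW


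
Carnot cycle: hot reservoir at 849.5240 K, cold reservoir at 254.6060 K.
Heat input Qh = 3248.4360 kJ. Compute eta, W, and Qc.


eta = 1 - 254.6060/849.5240 = 0.7003
W = 0.7003 * 3248.4360 = 2274.8657 kJ
Qc = 3248.4360 - 2274.8657 = 973.5703 kJ

eta = 70.0296%, W = 2274.8657 kJ, Qc = 973.5703 kJ


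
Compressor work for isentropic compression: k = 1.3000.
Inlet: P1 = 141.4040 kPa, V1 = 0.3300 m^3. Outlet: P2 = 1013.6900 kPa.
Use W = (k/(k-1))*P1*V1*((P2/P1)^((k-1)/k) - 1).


(k-1)/k = 0.2308
(P2/P1)^exp = 1.5755
W = 4.3333 * 141.4040 * 0.3300 * (1.5755 - 1) = 116.3644 kJ

116.3644 kJ


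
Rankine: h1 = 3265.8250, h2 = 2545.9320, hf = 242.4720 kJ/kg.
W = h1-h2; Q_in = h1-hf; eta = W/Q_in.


W = 719.8930 kJ/kg
Q_in = 3023.3530 kJ/kg
eta = 0.2381 = 23.8111%

eta = 23.8111%


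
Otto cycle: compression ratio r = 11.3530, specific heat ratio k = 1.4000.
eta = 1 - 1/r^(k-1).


r^(k-1) = 2.6427
eta = 1 - 1/2.6427 = 0.6216 = 62.1596%

62.1596%


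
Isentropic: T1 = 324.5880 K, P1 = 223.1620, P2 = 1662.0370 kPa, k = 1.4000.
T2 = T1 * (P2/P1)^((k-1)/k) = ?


(k-1)/k = 0.2857
(P2/P1)^exp = 1.7748
T2 = 324.5880 * 1.7748 = 576.0778 K

576.0778 K


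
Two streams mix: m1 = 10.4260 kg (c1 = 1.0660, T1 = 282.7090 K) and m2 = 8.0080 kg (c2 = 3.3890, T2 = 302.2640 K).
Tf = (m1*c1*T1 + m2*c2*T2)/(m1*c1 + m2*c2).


num = 11345.2372
den = 38.2532
Tf = 296.5825 K

296.5825 K


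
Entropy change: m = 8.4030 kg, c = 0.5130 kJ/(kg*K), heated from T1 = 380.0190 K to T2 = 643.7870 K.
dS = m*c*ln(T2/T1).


T2/T1 = 1.6941
ln(T2/T1) = 0.5271
dS = 8.4030 * 0.5130 * 0.5271 = 2.2724 kJ/K

2.2724 kJ/K


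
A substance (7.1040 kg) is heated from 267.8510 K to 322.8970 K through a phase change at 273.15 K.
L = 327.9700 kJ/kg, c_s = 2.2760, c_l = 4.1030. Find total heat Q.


Q1 (sensible, solid) = 7.1040 * 2.2760 * 5.2990 = 85.6780 kJ
Q2 (latent) = 7.1040 * 327.9700 = 2329.8989 kJ
Q3 (sensible, liquid) = 7.1040 * 4.1030 * 49.7470 = 1450.0112 kJ
Q_total = 3865.5881 kJ

3865.5881 kJ


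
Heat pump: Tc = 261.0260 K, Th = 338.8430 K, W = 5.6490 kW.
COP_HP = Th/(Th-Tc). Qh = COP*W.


COP = 338.8430 / 77.8170 = 4.3544
Qh = 4.3544 * 5.6490 = 24.5978 kW

COP = 4.3544, Qh = 24.5978 kW


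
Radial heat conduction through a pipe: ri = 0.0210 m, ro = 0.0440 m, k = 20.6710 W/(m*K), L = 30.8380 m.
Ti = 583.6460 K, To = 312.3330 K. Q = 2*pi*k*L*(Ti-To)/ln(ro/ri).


dT = 271.3130 K
ln(ro/ri) = 0.7397
Q = 2*pi*20.6710*30.8380*271.3130 / 0.7397 = 1469135.3358 W

1469135.3358 W


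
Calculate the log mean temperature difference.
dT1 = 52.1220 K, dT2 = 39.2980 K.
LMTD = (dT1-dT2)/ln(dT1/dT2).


dT1/dT2 = 1.3263
ln(dT1/dT2) = 0.2824
LMTD = 12.8240 / 0.2824 = 45.4086 K

45.4086 K


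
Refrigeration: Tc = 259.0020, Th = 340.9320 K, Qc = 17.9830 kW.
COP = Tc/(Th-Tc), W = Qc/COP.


COP = 259.0020 / 81.9300 = 3.1613
W = 17.9830 / 3.1613 = 5.6886 kW

COP = 3.1613, W = 5.6886 kW


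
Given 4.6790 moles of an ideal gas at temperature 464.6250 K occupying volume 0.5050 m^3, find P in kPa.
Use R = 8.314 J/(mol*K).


P = nRT/V = 4.6790 * 8.314 * 464.6250 / 0.5050
= 18074.4728 / 0.5050 = 35791.0353 Pa = 35.7910 kPa

35.7910 kPa


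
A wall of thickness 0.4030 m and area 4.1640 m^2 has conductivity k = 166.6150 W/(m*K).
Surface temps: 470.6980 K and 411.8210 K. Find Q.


dT = 58.8770 K
Q = 166.6150 * 4.1640 * 58.8770 / 0.4030 = 101359.7300 W

101359.7300 W


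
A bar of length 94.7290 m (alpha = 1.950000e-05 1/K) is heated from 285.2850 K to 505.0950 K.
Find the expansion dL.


dT = 219.8100 K
dL = 1.950000e-05 * 94.7290 * 219.8100 = 0.406036 m
L_final = 95.135036 m

dL = 0.406036 m


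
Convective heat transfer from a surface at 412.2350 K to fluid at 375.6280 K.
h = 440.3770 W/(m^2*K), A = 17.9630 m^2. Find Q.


dT = 36.6070 K
Q = 440.3770 * 17.9630 * 36.6070 = 289579.3825 W

289579.3825 W


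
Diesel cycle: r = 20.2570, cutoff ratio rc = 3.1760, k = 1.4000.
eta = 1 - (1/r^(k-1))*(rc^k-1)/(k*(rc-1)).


r^(k-1) = 3.3314
rc^k = 5.0423
eta = 0.6017 = 60.1694%

60.1694%


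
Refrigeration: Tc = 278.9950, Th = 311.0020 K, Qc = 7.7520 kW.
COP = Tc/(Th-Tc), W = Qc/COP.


COP = 278.9950 / 32.0070 = 8.7167
W = 7.7520 / 8.7167 = 0.8893 kW

COP = 8.7167, W = 0.8893 kW


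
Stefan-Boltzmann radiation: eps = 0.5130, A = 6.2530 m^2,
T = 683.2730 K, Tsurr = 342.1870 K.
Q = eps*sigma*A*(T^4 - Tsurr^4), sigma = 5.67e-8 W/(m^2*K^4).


T^4 = 2.1796e+11
Tsurr^4 = 1.3711e+10
Q = 0.5130 * 5.67e-8 * 6.2530 * 2.0425e+11 = 37149.2509 W

37149.2509 W


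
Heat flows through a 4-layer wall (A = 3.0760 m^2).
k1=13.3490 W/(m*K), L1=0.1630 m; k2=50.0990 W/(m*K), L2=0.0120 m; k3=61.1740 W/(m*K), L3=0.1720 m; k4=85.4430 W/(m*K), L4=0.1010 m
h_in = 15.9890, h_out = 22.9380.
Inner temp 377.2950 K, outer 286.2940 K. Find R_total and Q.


R_conv_in = 1/(15.9890*3.0760) = 0.0203
R_1 = 0.1630/(13.3490*3.0760) = 0.0040
R_2 = 0.0120/(50.0990*3.0760) = 7.7869e-05
R_3 = 0.1720/(61.1740*3.0760) = 0.0009
R_4 = 0.1010/(85.4430*3.0760) = 0.0004
R_conv_out = 1/(22.9380*3.0760) = 0.0142
R_total = 0.0399 K/W
Q = 91.0010 / 0.0399 = 2283.5124 W

R_total = 0.0399 K/W, Q = 2283.5124 W


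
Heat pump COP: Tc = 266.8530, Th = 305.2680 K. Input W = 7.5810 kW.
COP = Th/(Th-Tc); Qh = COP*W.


COP = 305.2680 / 38.4150 = 7.9466
Qh = 7.9466 * 7.5810 = 60.2430 kW

COP = 7.9466, Qh = 60.2430 kW


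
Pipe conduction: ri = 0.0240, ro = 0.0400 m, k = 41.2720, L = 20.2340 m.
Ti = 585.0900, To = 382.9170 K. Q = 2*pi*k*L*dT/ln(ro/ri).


dT = 202.1730 K
ln(ro/ri) = 0.5108
Q = 2*pi*41.2720*20.2340*202.1730 / 0.5108 = 2076670.5804 W

2076670.5804 W


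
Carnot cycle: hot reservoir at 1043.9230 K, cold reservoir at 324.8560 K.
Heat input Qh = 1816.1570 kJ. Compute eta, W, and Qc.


eta = 1 - 324.8560/1043.9230 = 0.6888
W = 0.6888 * 1816.1570 = 1250.9913 kJ
Qc = 1816.1570 - 1250.9913 = 565.1657 kJ

eta = 68.8812%, W = 1250.9913 kJ, Qc = 565.1657 kJ


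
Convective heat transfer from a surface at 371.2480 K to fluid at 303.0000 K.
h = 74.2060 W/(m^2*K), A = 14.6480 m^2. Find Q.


dT = 68.2480 K
Q = 74.2060 * 14.6480 * 68.2480 = 74183.4936 W

74183.4936 W


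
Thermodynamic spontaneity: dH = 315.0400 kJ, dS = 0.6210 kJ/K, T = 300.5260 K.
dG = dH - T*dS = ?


T*dS = 300.5260 * 0.6210 = 186.6266 kJ
dG = 315.0400 - 186.6266 = 128.4134 kJ (non-spontaneous)

dG = 128.4134 kJ, non-spontaneous


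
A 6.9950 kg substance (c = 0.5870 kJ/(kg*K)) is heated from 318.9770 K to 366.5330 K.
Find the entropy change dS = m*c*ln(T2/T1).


T2/T1 = 1.1491
ln(T2/T1) = 0.1390
dS = 6.9950 * 0.5870 * 0.1390 = 0.5706 kJ/K

0.5706 kJ/K


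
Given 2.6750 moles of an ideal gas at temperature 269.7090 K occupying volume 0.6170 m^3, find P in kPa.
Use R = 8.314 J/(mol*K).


P = nRT/V = 2.6750 * 8.314 * 269.7090 / 0.6170
= 5998.3147 / 0.6170 = 9721.7418 Pa = 9.7217 kPa

9.7217 kPa


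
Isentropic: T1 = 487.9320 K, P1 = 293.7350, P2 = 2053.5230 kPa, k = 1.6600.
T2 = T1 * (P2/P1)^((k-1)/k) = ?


(k-1)/k = 0.3976
(P2/P1)^exp = 2.1666
T2 = 487.9320 * 2.1666 = 1057.1626 K

1057.1626 K


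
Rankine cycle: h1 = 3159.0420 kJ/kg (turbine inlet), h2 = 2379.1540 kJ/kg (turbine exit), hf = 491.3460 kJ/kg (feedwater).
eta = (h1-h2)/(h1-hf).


W = 779.8880 kJ/kg
Q_in = 2667.6960 kJ/kg
eta = 0.2923 = 29.2345%

eta = 29.2345%


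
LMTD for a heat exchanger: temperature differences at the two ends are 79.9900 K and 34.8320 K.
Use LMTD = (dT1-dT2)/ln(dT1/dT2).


dT1/dT2 = 2.2965
ln(dT1/dT2) = 0.8314
LMTD = 45.1580 / 0.8314 = 54.3179 K

54.3179 K


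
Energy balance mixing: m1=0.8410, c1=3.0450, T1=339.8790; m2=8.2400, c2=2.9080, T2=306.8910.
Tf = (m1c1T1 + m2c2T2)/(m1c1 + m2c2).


num = 8224.0750
den = 26.5228
Tf = 310.0761 K

310.0761 K


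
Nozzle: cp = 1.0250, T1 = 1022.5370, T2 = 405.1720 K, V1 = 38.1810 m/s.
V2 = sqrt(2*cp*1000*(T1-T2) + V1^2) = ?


dT = 617.3650 K
2*cp*1000*dT = 1265598.2500
V1^2 = 1457.7888
V2 = sqrt(1267056.0388) = 1125.6358 m/s

1125.6358 m/s


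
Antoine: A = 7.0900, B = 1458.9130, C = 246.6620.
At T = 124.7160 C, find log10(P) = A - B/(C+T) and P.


C+T = 371.3780
B/(C+T) = 3.9284
log10(P) = 7.0900 - 3.9284 = 3.1616
P = 10^3.1616 = 1450.8498 mmHg

1450.8498 mmHg


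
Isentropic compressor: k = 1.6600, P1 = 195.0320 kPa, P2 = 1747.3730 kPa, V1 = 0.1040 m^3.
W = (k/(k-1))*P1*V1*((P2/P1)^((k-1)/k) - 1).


(k-1)/k = 0.3976
(P2/P1)^exp = 2.3912
W = 2.5152 * 195.0320 * 0.1040 * (2.3912 - 1) = 70.9733 kJ

70.9733 kJ


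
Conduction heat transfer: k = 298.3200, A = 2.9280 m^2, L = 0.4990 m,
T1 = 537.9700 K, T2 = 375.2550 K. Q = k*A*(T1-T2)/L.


dT = 162.7150 K
Q = 298.3200 * 2.9280 * 162.7150 / 0.4990 = 284826.5619 W

284826.5619 W


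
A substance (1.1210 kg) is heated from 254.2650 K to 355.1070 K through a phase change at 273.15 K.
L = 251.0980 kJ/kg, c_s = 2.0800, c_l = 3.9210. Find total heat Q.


Q1 (sensible, solid) = 1.1210 * 2.0800 * 18.8850 = 44.0338 kJ
Q2 (latent) = 1.1210 * 251.0980 = 281.4809 kJ
Q3 (sensible, liquid) = 1.1210 * 3.9210 * 81.9570 = 360.2372 kJ
Q_total = 685.7518 kJ

685.7518 kJ


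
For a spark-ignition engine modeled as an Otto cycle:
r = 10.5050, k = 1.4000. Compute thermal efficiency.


r^(k-1) = 2.5619
eta = 1 - 1/2.5619 = 0.6097 = 60.9661%

60.9661%


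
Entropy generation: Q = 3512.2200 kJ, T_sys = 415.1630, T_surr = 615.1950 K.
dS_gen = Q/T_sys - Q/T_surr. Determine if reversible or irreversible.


dS_sys = 3512.2200/415.1630 = 8.4599 kJ/K
dS_surr = -3512.2200/615.1950 = -5.7091 kJ/K
dS_gen = 8.4599 - 5.7091 = 2.7507 kJ/K (irreversible)

dS_gen = 2.7507 kJ/K, irreversible


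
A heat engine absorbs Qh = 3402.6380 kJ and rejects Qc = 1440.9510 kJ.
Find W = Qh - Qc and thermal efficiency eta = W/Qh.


W = 3402.6380 - 1440.9510 = 1961.6870 kJ
eta = 1961.6870 / 3402.6380 = 0.5765 = 57.6519%

W = 1961.6870 kJ, eta = 57.6519%


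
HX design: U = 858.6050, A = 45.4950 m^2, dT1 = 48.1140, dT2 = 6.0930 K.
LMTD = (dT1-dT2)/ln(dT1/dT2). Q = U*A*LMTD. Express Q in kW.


LMTD = 20.3350 K
Q = 858.6050 * 45.4950 * 20.3350 = 794332.2884 W = 794.3323 kW

794.3323 kW


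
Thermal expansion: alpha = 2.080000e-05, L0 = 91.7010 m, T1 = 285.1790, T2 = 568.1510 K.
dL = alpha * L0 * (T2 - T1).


dT = 282.9720 K
dL = 2.080000e-05 * 91.7010 * 282.9720 = 0.539735 m
L_final = 92.240735 m

dL = 0.539735 m


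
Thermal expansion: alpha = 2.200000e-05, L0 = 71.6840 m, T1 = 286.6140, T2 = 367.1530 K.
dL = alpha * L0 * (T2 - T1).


dT = 80.5390 K
dL = 2.200000e-05 * 71.6840 * 80.5390 = 0.127014 m
L_final = 71.811014 m

dL = 0.127014 m


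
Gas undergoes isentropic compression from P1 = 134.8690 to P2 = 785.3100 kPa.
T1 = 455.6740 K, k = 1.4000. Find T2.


(k-1)/k = 0.2857
(P2/P1)^exp = 1.6543
T2 = 455.6740 * 1.6543 = 753.8111 K

753.8111 K


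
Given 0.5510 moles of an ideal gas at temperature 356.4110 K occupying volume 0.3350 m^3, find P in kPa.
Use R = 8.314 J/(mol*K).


P = nRT/V = 0.5510 * 8.314 * 356.4110 / 0.3350
= 1632.7238 / 0.3350 = 4873.8023 Pa = 4.8738 kPa

4.8738 kPa


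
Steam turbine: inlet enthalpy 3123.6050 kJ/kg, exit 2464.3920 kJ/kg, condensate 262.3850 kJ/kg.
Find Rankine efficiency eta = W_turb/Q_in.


W = 659.2130 kJ/kg
Q_in = 2861.2200 kJ/kg
eta = 0.2304 = 23.0396%

eta = 23.0396%


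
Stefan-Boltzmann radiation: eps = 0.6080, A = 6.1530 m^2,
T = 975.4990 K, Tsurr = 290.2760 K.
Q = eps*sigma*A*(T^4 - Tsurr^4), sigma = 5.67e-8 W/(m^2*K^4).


T^4 = 9.0554e+11
Tsurr^4 = 7.0998e+09
Q = 0.6080 * 5.67e-8 * 6.1530 * 8.9844e+11 = 190573.4579 W

190573.4579 W


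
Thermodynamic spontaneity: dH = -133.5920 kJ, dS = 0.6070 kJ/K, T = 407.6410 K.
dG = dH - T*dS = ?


T*dS = 407.6410 * 0.6070 = 247.4381 kJ
dG = -133.5920 - 247.4381 = -381.0301 kJ (spontaneous)

dG = -381.0301 kJ, spontaneous


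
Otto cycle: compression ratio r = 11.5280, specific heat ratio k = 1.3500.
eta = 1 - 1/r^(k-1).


r^(k-1) = 2.3530
eta = 1 - 1/2.3530 = 0.5750 = 57.5003%

57.5003%


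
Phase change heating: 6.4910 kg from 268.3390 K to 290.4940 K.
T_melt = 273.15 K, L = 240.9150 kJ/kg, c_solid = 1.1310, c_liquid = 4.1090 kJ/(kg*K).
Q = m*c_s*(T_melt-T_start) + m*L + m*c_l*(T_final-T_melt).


Q1 (sensible, solid) = 6.4910 * 1.1310 * 4.8110 = 35.3191 kJ
Q2 (latent) = 6.4910 * 240.9150 = 1563.7793 kJ
Q3 (sensible, liquid) = 6.4910 * 4.1090 * 17.3440 = 462.5908 kJ
Q_total = 2061.6892 kJ

2061.6892 kJ


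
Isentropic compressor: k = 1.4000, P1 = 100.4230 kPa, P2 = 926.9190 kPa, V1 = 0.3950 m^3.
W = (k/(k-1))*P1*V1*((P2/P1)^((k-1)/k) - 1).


(k-1)/k = 0.2857
(P2/P1)^exp = 1.8870
W = 3.5000 * 100.4230 * 0.3950 * (1.8870 - 1) = 123.1477 kJ

123.1477 kJ


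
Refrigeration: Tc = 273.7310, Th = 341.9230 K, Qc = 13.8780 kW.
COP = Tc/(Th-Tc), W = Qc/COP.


COP = 273.7310 / 68.1920 = 4.0141
W = 13.8780 / 4.0141 = 3.4573 kW

COP = 4.0141, W = 3.4573 kW


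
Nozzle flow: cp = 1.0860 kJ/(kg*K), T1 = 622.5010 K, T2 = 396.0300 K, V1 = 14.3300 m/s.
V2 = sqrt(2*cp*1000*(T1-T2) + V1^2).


dT = 226.4710 K
2*cp*1000*dT = 491895.0120
V1^2 = 205.3489
V2 = sqrt(492100.3609) = 701.4987 m/s

701.4987 m/s


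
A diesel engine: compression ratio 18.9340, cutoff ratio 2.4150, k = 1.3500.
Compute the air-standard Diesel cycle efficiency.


r^(k-1) = 2.7992
rc^k = 3.2880
eta = 0.5721 = 57.2102%

57.2102%


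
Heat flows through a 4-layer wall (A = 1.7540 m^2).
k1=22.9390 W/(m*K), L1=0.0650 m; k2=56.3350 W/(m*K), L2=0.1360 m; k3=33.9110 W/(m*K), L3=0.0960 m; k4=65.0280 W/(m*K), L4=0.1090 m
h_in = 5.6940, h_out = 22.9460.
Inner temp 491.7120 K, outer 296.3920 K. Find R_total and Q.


R_conv_in = 1/(5.6940*1.7540) = 0.1001
R_1 = 0.0650/(22.9390*1.7540) = 0.0016
R_2 = 0.1360/(56.3350*1.7540) = 0.0014
R_3 = 0.0960/(33.9110*1.7540) = 0.0016
R_4 = 0.1090/(65.0280*1.7540) = 0.0010
R_conv_out = 1/(22.9460*1.7540) = 0.0248
R_total = 0.1305 K/W
Q = 195.3200 / 0.1305 = 1496.3002 W

R_total = 0.1305 K/W, Q = 1496.3002 W


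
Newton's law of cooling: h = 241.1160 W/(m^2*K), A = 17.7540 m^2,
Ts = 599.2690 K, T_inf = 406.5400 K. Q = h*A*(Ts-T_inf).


dT = 192.7290 K
Q = 241.1160 * 17.7540 * 192.7290 = 825029.1889 W

825029.1889 W


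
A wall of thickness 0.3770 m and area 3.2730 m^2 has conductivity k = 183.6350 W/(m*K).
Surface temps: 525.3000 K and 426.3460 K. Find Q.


dT = 98.9540 K
Q = 183.6350 * 3.2730 * 98.9540 / 0.3770 = 157758.7544 W

157758.7544 W


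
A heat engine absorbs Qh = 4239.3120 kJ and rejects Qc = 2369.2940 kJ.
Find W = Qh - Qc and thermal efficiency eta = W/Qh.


W = 4239.3120 - 2369.2940 = 1870.0180 kJ
eta = 1870.0180 / 4239.3120 = 0.4411 = 44.1114%

W = 1870.0180 kJ, eta = 44.1114%


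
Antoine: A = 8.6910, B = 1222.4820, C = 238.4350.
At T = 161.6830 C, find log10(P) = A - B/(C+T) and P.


C+T = 400.1180
B/(C+T) = 3.0553
log10(P) = 8.6910 - 3.0553 = 5.6357
P = 10^5.6357 = 432211.4965 mmHg

432211.4965 mmHg


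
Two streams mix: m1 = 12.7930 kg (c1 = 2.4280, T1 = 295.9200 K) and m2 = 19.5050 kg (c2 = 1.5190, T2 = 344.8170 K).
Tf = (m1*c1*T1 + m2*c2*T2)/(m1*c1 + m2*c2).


num = 19407.9615
den = 60.6895
Tf = 319.7911 K

319.7911 K


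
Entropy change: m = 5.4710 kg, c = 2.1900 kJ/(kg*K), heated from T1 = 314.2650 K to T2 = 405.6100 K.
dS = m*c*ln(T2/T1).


T2/T1 = 1.2907
ln(T2/T1) = 0.2552
dS = 5.4710 * 2.1900 * 0.2552 = 3.0571 kJ/K

3.0571 kJ/K


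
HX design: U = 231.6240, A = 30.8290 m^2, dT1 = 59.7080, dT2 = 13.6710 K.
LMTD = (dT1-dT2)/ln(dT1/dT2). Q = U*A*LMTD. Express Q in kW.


LMTD = 31.2287 K
Q = 231.6240 * 30.8290 * 31.2287 = 222995.8500 W = 222.9959 kW

222.9959 kW


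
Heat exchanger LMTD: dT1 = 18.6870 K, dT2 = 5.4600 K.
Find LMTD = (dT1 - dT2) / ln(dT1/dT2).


dT1/dT2 = 3.4225
ln(dT1/dT2) = 1.2304
LMTD = 13.2270 / 1.2304 = 10.7503 K

10.7503 K


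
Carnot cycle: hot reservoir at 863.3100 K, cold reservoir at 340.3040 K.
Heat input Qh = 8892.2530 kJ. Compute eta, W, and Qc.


eta = 1 - 340.3040/863.3100 = 0.6058
W = 0.6058 * 8892.2530 = 5387.0587 kJ
Qc = 8892.2530 - 5387.0587 = 3505.1943 kJ

eta = 60.5815%, W = 5387.0587 kJ, Qc = 3505.1943 kJ


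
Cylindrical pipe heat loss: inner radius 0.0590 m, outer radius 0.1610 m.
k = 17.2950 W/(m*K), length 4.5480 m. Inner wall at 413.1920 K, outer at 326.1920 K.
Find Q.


dT = 87.0000 K
ln(ro/ri) = 1.0039
Q = 2*pi*17.2950*4.5480*87.0000 / 1.0039 = 42831.5706 W

42831.5706 W


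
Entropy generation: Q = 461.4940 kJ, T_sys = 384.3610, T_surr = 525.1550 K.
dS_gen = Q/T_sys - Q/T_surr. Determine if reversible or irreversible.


dS_sys = 461.4940/384.3610 = 1.2007 kJ/K
dS_surr = -461.4940/525.1550 = -0.8788 kJ/K
dS_gen = 1.2007 - 0.8788 = 0.3219 kJ/K (irreversible)

dS_gen = 0.3219 kJ/K, irreversible


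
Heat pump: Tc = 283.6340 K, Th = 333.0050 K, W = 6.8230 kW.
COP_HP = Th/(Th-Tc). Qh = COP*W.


COP = 333.0050 / 49.3710 = 6.7450
Qh = 6.7450 * 6.8230 = 46.0208 kW

COP = 6.7450, Qh = 46.0208 kW


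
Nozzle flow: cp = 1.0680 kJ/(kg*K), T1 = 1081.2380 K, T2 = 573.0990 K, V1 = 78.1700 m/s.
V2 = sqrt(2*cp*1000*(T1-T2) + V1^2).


dT = 508.1390 K
2*cp*1000*dT = 1085384.9040
V1^2 = 6110.5489
V2 = sqrt(1091495.4529) = 1044.7466 m/s

1044.7466 m/s


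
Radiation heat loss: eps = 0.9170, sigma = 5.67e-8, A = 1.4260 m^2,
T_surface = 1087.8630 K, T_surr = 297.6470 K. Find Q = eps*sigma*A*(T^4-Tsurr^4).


T^4 = 1.4005e+12
Tsurr^4 = 7.8489e+09
Q = 0.9170 * 5.67e-8 * 1.4260 * 1.3927e+12 = 103259.0321 W

103259.0321 W


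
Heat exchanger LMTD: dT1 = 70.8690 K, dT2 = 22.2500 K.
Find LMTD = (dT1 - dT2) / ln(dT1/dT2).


dT1/dT2 = 3.1851
ln(dT1/dT2) = 1.1585
LMTD = 48.6190 / 1.1585 = 41.9675 K

41.9675 K


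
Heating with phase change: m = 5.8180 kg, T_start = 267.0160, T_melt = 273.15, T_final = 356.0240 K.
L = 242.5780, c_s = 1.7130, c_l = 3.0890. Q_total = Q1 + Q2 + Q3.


Q1 (sensible, solid) = 5.8180 * 1.7130 * 6.1340 = 61.1329 kJ
Q2 (latent) = 5.8180 * 242.5780 = 1411.3188 kJ
Q3 (sensible, liquid) = 5.8180 * 3.0890 * 82.8740 = 1489.3951 kJ
Q_total = 2961.8468 kJ

2961.8468 kJ


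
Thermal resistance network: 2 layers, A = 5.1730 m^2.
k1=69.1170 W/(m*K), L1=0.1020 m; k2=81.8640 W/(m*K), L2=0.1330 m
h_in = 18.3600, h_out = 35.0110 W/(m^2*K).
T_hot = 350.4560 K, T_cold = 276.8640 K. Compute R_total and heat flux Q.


R_conv_in = 1/(18.3600*5.1730) = 0.0105
R_1 = 0.1020/(69.1170*5.1730) = 0.0003
R_2 = 0.1330/(81.8640*5.1730) = 0.0003
R_conv_out = 1/(35.0110*5.1730) = 0.0055
R_total = 0.0166 K/W
Q = 73.5920 / 0.0166 = 4420.0099 W

R_total = 0.0166 K/W, Q = 4420.0099 W


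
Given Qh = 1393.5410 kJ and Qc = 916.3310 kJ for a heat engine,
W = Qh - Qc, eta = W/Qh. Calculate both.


W = 1393.5410 - 916.3310 = 477.2100 kJ
eta = 477.2100 / 1393.5410 = 0.3424 = 34.2444%

W = 477.2100 kJ, eta = 34.2444%


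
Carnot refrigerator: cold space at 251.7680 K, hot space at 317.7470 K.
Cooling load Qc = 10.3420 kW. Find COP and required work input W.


COP = 251.7680 / 65.9790 = 3.8159
W = 10.3420 / 3.8159 = 2.7103 kW

COP = 3.8159, W = 2.7103 kW


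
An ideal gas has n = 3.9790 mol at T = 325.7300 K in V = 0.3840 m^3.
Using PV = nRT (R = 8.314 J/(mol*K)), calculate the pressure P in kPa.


P = nRT/V = 3.9790 * 8.314 * 325.7300 / 0.3840
= 10775.6064 / 0.3840 = 28061.4749 Pa = 28.0615 kPa

28.0615 kPa


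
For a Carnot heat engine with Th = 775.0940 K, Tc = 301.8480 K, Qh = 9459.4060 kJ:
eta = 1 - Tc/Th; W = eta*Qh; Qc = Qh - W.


eta = 1 - 301.8480/775.0940 = 0.6106
W = 0.6106 * 9459.4060 = 5775.5912 kJ
Qc = 9459.4060 - 5775.5912 = 3683.8148 kJ

eta = 61.0566%, W = 5775.5912 kJ, Qc = 3683.8148 kJ


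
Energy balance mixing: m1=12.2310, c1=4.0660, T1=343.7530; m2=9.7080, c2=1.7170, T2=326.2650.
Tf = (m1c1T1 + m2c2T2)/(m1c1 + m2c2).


num = 22533.6575
den = 66.3999
Tf = 339.3629 K

339.3629 K


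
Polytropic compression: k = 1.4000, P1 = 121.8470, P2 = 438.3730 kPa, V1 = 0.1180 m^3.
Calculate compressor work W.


(k-1)/k = 0.2857
(P2/P1)^exp = 1.4417
W = 3.5000 * 121.8470 * 0.1180 * (1.4417 - 1) = 22.2260 kJ

22.2260 kJ


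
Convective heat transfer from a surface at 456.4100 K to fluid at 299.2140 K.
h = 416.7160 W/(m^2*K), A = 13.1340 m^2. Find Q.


dT = 157.1960 K
Q = 416.7160 * 13.1340 * 157.1960 = 860356.9642 W

860356.9642 W


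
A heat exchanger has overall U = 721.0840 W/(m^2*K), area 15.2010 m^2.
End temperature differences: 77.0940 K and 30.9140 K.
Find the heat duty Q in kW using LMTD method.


LMTD = 50.5353 K
Q = 721.0840 * 15.2010 * 50.5353 = 553927.6525 W = 553.9277 kW

553.9277 kW


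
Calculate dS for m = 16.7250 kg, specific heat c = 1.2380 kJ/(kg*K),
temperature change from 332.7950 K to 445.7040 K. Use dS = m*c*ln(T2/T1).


T2/T1 = 1.3393
ln(T2/T1) = 0.2921
dS = 16.7250 * 1.2380 * 0.2921 = 6.0487 kJ/K

6.0487 kJ/K


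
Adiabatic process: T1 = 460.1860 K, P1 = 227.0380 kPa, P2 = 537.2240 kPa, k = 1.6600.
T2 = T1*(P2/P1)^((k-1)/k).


(k-1)/k = 0.3976
(P2/P1)^exp = 1.4084
T2 = 460.1860 * 1.4084 = 648.1191 K

648.1191 K


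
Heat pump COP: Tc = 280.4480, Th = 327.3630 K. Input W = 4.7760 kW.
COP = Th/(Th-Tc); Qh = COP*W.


COP = 327.3630 / 46.9150 = 6.9778
Qh = 6.9778 * 4.7760 = 33.3259 kW

COP = 6.9778, Qh = 33.3259 kW


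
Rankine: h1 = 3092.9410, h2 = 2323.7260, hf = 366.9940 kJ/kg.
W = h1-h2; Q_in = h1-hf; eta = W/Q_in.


W = 769.2150 kJ/kg
Q_in = 2725.9470 kJ/kg
eta = 0.2822 = 28.2183%

eta = 28.2183%


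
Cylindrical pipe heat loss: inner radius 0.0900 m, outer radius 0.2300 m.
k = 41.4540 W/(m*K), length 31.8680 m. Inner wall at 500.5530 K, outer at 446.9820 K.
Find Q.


dT = 53.5710 K
ln(ro/ri) = 0.9383
Q = 2*pi*41.4540*31.8680*53.5710 / 0.9383 = 473918.0065 W

473918.0065 W


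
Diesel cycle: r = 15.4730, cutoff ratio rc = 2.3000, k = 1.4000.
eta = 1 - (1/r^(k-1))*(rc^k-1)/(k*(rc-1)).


r^(k-1) = 2.9911
rc^k = 3.2094
eta = 0.5941 = 59.4150%

59.4150%


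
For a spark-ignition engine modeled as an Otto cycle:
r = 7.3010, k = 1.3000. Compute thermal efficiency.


r^(k-1) = 1.8156
eta = 1 - 1/1.8156 = 0.4492 = 44.9211%

44.9211%


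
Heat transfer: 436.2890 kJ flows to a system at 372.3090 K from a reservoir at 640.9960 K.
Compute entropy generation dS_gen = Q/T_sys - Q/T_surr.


dS_sys = 436.2890/372.3090 = 1.1718 kJ/K
dS_surr = -436.2890/640.9960 = -0.6806 kJ/K
dS_gen = 1.1718 - 0.6806 = 0.4912 kJ/K (irreversible)

dS_gen = 0.4912 kJ/K, irreversible


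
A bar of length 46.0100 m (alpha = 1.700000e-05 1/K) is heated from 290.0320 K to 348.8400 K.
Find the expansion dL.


dT = 58.8080 K
dL = 1.700000e-05 * 46.0100 * 58.8080 = 0.045998 m
L_final = 46.055998 m

dL = 0.045998 m


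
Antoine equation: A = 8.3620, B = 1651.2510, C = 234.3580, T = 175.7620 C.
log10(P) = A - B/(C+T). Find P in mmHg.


C+T = 410.1200
B/(C+T) = 4.0263
log10(P) = 8.3620 - 4.0263 = 4.3357
P = 10^4.3357 = 21663.9156 mmHg

21663.9156 mmHg


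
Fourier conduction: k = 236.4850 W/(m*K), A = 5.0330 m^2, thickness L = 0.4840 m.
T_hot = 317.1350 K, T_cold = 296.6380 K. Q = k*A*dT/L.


dT = 20.4970 K
Q = 236.4850 * 5.0330 * 20.4970 / 0.4840 = 50405.2147 W

50405.2147 W


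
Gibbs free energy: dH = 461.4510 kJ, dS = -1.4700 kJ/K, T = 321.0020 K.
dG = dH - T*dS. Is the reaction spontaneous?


T*dS = 321.0020 * -1.4700 = -471.8729 kJ
dG = 461.4510 + 471.8729 = 933.3239 kJ (non-spontaneous)

dG = 933.3239 kJ, non-spontaneous


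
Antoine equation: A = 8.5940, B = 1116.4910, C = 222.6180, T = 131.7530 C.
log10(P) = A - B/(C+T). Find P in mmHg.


C+T = 354.3710
B/(C+T) = 3.1506
log10(P) = 8.5940 - 3.1506 = 5.4434
P = 10^5.4434 = 277570.0159 mmHg

277570.0159 mmHg


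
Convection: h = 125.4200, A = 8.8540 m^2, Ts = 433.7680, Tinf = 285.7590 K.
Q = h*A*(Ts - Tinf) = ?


dT = 148.0090 K
Q = 125.4200 * 8.8540 * 148.0090 = 164359.3589 W

164359.3589 W


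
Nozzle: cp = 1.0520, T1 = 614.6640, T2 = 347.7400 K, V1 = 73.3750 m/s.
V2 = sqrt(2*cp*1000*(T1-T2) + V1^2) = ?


dT = 266.9240 K
2*cp*1000*dT = 561608.0960
V1^2 = 5383.8906
V2 = sqrt(566991.9866) = 752.9887 m/s

752.9887 m/s


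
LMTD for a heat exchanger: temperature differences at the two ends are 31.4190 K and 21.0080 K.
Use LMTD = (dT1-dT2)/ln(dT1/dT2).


dT1/dT2 = 1.4956
ln(dT1/dT2) = 0.4025
LMTD = 10.4110 / 0.4025 = 25.8652 K

25.8652 K


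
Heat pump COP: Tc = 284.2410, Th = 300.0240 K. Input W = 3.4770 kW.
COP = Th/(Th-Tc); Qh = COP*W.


COP = 300.0240 / 15.7830 = 19.0093
Qh = 19.0093 * 3.4770 = 66.0954 kW

COP = 19.0093, Qh = 66.0954 kW


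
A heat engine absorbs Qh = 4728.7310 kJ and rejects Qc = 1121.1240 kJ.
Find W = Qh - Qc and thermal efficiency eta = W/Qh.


W = 4728.7310 - 1121.1240 = 3607.6070 kJ
eta = 3607.6070 / 4728.7310 = 0.7629 = 76.2912%

W = 3607.6070 kJ, eta = 76.2912%


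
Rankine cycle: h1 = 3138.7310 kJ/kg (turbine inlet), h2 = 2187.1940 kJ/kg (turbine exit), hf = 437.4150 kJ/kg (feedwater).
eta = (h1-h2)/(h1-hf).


W = 951.5370 kJ/kg
Q_in = 2701.3160 kJ/kg
eta = 0.3522 = 35.2249%

eta = 35.2249%


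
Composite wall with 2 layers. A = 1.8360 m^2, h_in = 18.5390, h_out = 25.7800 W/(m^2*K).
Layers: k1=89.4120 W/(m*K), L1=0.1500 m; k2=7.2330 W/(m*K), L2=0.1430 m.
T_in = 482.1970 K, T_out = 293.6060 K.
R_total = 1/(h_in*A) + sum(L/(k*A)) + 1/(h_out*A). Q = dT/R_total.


R_conv_in = 1/(18.5390*1.8360) = 0.0294
R_1 = 0.1500/(89.4120*1.8360) = 0.0009
R_2 = 0.1430/(7.2330*1.8360) = 0.0108
R_conv_out = 1/(25.7800*1.8360) = 0.0211
R_total = 0.0622 K/W
Q = 188.5910 / 0.0622 = 3032.5666 W

R_total = 0.0622 K/W, Q = 3032.5666 W


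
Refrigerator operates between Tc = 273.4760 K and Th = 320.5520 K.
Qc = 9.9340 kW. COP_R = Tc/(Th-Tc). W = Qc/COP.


COP = 273.4760 / 47.0760 = 5.8092
W = 9.9340 / 5.8092 = 1.7100 kW

COP = 5.8092, W = 1.7100 kW


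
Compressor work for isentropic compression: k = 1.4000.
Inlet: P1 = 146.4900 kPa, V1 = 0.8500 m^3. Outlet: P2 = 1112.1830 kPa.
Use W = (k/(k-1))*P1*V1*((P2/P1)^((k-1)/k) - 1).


(k-1)/k = 0.2857
(P2/P1)^exp = 1.7846
W = 3.5000 * 146.4900 * 0.8500 * (1.7846 - 1) = 341.9221 kJ

341.9221 kJ


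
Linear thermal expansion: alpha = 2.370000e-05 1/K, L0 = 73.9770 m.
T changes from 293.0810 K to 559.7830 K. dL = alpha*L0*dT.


dT = 266.7020 K
dL = 2.370000e-05 * 73.9770 * 266.7020 = 0.467597 m
L_final = 74.444597 m

dL = 0.467597 m


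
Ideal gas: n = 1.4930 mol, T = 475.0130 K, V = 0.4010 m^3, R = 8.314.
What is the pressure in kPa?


P = nRT/V = 1.4930 * 8.314 * 475.0130 / 0.4010
= 5896.2423 / 0.4010 = 14703.8462 Pa = 14.7038 kPa

14.7038 kPa


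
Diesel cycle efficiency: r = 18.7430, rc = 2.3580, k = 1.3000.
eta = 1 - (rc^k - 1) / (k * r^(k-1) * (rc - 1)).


r^(k-1) = 2.4091
rc^k = 3.0500
eta = 0.5180 = 51.7975%

51.7975%


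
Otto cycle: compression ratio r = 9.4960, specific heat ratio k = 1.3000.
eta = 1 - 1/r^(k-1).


r^(k-1) = 1.9645
eta = 1 - 1/1.9645 = 0.4910 = 49.0977%

49.0977%


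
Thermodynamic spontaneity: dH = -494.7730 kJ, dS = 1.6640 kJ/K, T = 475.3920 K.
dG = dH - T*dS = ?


T*dS = 475.3920 * 1.6640 = 791.0523 kJ
dG = -494.7730 - 791.0523 = -1285.8253 kJ (spontaneous)

dG = -1285.8253 kJ, spontaneous


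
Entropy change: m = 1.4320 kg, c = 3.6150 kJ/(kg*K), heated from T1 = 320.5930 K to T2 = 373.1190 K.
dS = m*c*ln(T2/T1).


T2/T1 = 1.1638
ln(T2/T1) = 0.1517
dS = 1.4320 * 3.6150 * 0.1517 = 0.7854 kJ/K

0.7854 kJ/K


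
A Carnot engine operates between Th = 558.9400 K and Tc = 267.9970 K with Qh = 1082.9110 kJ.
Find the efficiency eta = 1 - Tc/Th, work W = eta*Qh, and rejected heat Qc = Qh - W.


eta = 1 - 267.9970/558.9400 = 0.5205
W = 0.5205 * 1082.9110 = 563.6837 kJ
Qc = 1082.9110 - 563.6837 = 519.2273 kJ

eta = 52.0526%, W = 563.6837 kJ, Qc = 519.2273 kJ


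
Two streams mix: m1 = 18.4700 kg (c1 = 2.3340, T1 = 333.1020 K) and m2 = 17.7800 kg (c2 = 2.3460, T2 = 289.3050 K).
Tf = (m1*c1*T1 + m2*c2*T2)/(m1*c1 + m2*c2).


num = 26427.1429
den = 84.8209
Tf = 311.5642 K

311.5642 K


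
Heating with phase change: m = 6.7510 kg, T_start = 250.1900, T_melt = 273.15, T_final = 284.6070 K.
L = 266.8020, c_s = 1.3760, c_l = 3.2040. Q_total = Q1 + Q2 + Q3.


Q1 (sensible, solid) = 6.7510 * 1.3760 * 22.9600 = 213.2841 kJ
Q2 (latent) = 6.7510 * 266.8020 = 1801.1803 kJ
Q3 (sensible, liquid) = 6.7510 * 3.2040 * 11.4570 = 247.8172 kJ
Q_total = 2262.2816 kJ

2262.2816 kJ


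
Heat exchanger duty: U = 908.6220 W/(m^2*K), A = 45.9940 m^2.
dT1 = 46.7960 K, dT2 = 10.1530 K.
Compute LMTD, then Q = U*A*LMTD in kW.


LMTD = 23.9806 K
Q = 908.6220 * 45.9940 * 23.9806 = 1002175.9966 W = 1002.1760 kW

1002.1760 kW


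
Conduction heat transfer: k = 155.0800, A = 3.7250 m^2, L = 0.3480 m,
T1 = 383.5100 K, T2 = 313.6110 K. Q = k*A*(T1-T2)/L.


dT = 69.8990 K
Q = 155.0800 * 3.7250 * 69.8990 / 0.3480 = 116030.9340 W

116030.9340 W


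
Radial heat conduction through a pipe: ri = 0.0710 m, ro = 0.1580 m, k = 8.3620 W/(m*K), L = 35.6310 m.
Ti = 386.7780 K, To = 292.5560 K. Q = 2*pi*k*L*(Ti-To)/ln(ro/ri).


dT = 94.2220 K
ln(ro/ri) = 0.7999
Q = 2*pi*8.3620*35.6310*94.2220 / 0.7999 = 220509.0590 W

220509.0590 W


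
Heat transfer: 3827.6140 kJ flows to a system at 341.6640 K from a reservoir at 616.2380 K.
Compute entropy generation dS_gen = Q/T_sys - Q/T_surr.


dS_sys = 3827.6140/341.6640 = 11.2029 kJ/K
dS_surr = -3827.6140/616.2380 = -6.2113 kJ/K
dS_gen = 11.2029 - 6.2113 = 4.9916 kJ/K (irreversible)

dS_gen = 4.9916 kJ/K, irreversible


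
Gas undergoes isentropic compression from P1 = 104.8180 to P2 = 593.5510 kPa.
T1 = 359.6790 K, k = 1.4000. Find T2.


(k-1)/k = 0.2857
(P2/P1)^exp = 1.6412
T2 = 359.6790 * 1.6412 = 590.2884 K

590.2884 K


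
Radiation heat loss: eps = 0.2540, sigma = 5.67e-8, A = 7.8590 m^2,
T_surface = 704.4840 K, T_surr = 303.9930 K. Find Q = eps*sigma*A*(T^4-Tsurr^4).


T^4 = 2.4631e+11
Tsurr^4 = 8.5399e+09
Q = 0.2540 * 5.67e-8 * 7.8590 * 2.3777e+11 = 26911.8672 W

26911.8672 W


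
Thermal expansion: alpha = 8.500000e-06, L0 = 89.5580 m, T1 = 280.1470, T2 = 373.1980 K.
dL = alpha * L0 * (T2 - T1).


dT = 93.0510 K
dL = 8.500000e-06 * 89.5580 * 93.0510 = 0.070834 m
L_final = 89.628834 m

dL = 0.070834 m


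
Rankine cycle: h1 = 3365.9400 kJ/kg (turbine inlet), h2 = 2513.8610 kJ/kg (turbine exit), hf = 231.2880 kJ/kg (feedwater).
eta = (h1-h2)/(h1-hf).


W = 852.0790 kJ/kg
Q_in = 3134.6520 kJ/kg
eta = 0.2718 = 27.1826%

eta = 27.1826%


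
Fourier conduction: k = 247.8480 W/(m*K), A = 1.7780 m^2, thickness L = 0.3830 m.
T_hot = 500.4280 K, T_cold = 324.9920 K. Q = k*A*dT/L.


dT = 175.4360 K
Q = 247.8480 * 1.7780 * 175.4360 / 0.3830 = 201853.8876 W

201853.8876 W


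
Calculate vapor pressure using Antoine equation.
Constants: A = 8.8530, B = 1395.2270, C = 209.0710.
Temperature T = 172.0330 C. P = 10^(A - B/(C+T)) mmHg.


C+T = 381.1040
B/(C+T) = 3.6610
log10(P) = 8.8530 - 3.6610 = 5.1920
P = 10^5.1920 = 155591.6221 mmHg

155591.6221 mmHg


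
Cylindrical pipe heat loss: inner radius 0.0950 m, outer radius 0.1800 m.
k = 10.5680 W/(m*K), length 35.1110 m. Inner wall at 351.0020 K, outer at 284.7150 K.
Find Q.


dT = 66.2870 K
ln(ro/ri) = 0.6391
Q = 2*pi*10.5680*35.1110*66.2870 / 0.6391 = 241818.2296 W

241818.2296 W


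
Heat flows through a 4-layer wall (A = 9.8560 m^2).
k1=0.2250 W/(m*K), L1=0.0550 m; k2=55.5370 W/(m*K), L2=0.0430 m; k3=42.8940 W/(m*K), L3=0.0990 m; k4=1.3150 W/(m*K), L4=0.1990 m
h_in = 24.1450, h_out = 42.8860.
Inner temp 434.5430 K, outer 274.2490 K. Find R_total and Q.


R_conv_in = 1/(24.1450*9.8560) = 0.0042
R_1 = 0.0550/(0.2250*9.8560) = 0.0248
R_2 = 0.0430/(55.5370*9.8560) = 7.8557e-05
R_3 = 0.0990/(42.8940*9.8560) = 0.0002
R_4 = 0.1990/(1.3150*9.8560) = 0.0154
R_conv_out = 1/(42.8860*9.8560) = 0.0024
R_total = 0.0470 K/W
Q = 160.2940 / 0.0470 = 3407.8652 W

R_total = 0.0470 K/W, Q = 3407.8652 W


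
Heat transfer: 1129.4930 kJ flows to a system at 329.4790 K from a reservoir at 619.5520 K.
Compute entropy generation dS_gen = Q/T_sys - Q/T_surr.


dS_sys = 1129.4930/329.4790 = 3.4281 kJ/K
dS_surr = -1129.4930/619.5520 = -1.8231 kJ/K
dS_gen = 3.4281 - 1.8231 = 1.6050 kJ/K (irreversible)

dS_gen = 1.6050 kJ/K, irreversible


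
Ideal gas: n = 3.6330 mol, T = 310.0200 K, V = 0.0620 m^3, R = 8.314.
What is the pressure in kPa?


P = nRT/V = 3.6330 * 8.314 * 310.0200 / 0.0620
= 9364.0803 / 0.0620 = 151033.5535 Pa = 151.0336 kPa

151.0336 kPa


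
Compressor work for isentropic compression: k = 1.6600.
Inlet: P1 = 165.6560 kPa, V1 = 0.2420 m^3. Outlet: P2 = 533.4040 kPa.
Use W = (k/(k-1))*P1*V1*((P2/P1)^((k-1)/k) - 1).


(k-1)/k = 0.3976
(P2/P1)^exp = 1.5919
W = 2.5152 * 165.6560 * 0.2420 * (1.5919 - 1) = 59.6809 kJ

59.6809 kJ


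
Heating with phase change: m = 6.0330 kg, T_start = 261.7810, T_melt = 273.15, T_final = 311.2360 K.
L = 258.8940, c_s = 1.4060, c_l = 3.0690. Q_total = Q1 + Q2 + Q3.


Q1 (sensible, solid) = 6.0330 * 1.4060 * 11.3690 = 96.4364 kJ
Q2 (latent) = 6.0330 * 258.8940 = 1561.9075 kJ
Q3 (sensible, liquid) = 6.0330 * 3.0690 * 38.0860 = 705.1728 kJ
Q_total = 2363.5167 kJ

2363.5167 kJ
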